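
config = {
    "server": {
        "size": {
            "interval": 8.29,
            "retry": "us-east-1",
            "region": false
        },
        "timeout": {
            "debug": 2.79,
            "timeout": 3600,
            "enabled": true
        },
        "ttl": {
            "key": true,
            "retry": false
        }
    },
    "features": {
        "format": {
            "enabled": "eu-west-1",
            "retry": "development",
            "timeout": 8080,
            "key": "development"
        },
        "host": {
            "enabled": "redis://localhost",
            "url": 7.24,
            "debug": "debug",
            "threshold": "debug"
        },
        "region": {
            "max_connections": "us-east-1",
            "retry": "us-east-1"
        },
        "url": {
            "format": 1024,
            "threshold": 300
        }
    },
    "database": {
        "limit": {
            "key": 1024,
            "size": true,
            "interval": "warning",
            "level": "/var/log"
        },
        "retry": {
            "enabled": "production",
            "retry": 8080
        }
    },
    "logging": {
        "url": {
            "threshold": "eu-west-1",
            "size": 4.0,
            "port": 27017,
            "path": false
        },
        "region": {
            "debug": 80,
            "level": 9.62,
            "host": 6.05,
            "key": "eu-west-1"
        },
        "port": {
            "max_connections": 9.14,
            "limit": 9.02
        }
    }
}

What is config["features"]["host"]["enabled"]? "redis://localhost"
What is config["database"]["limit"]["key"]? 1024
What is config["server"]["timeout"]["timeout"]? 3600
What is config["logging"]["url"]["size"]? 4.0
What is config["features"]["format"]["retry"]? "development"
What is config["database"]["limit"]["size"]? True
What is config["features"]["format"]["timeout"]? 8080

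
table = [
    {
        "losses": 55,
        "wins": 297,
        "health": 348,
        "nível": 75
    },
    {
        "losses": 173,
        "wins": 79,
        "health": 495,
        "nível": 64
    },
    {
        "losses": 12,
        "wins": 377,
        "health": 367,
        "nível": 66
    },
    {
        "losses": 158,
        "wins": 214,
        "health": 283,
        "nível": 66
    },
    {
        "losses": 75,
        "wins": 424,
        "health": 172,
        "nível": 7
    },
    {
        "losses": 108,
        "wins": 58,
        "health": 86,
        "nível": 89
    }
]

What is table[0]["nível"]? 75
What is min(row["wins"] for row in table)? 58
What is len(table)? 6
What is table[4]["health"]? 172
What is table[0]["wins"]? 297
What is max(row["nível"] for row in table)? 89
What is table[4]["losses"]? 75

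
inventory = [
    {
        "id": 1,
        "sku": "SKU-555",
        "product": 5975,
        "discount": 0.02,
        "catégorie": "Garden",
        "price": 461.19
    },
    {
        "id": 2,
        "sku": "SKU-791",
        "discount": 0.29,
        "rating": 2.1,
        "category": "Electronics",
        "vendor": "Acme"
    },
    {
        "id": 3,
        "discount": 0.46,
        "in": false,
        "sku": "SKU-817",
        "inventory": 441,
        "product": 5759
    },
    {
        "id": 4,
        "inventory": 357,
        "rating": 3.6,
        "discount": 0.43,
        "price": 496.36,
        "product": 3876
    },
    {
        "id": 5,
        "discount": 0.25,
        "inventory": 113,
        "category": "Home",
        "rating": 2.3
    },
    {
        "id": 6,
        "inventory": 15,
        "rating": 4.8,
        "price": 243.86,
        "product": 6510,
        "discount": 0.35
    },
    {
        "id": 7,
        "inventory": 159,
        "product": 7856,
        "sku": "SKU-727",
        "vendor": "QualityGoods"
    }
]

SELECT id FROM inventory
[1, 2, 3, 4, 5, 6, 7]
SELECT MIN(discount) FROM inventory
0.02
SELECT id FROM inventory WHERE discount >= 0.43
[3, 4]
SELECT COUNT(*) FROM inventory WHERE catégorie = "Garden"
1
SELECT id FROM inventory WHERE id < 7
[1, 2, 3, 4, 5, 6]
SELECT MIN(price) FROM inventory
243.86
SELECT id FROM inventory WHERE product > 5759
[1, 6, 7]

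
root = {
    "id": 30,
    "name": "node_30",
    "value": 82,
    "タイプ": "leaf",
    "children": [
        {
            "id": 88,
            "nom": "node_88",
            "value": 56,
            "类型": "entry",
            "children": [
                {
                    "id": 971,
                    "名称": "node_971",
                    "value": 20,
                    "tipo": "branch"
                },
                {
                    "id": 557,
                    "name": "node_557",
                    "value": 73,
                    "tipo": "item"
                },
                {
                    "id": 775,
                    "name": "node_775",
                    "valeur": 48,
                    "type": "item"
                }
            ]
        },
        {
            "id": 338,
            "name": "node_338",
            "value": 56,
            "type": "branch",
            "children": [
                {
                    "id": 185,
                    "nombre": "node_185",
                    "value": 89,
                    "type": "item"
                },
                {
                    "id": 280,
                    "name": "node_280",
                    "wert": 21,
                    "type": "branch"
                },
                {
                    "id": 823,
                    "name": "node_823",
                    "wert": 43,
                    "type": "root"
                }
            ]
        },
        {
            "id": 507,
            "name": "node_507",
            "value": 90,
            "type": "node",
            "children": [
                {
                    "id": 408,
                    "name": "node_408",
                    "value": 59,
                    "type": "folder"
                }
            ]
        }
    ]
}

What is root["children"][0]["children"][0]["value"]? 20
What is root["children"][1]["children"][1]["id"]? 280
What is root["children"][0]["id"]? 88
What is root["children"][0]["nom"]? "node_88"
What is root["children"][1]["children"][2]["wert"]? 43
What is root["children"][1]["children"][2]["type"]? "root"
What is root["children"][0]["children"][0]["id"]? 971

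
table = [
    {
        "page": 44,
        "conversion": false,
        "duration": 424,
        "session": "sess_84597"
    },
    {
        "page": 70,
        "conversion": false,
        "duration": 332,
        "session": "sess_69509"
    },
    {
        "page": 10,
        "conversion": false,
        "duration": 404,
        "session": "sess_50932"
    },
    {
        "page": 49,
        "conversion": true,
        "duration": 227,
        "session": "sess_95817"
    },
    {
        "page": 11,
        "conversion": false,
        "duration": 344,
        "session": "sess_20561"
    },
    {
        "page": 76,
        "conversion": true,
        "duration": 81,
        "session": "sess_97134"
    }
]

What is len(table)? 6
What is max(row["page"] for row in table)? 76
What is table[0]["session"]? "sess_84597"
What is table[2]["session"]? "sess_50932"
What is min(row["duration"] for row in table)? 81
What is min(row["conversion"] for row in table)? False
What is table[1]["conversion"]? False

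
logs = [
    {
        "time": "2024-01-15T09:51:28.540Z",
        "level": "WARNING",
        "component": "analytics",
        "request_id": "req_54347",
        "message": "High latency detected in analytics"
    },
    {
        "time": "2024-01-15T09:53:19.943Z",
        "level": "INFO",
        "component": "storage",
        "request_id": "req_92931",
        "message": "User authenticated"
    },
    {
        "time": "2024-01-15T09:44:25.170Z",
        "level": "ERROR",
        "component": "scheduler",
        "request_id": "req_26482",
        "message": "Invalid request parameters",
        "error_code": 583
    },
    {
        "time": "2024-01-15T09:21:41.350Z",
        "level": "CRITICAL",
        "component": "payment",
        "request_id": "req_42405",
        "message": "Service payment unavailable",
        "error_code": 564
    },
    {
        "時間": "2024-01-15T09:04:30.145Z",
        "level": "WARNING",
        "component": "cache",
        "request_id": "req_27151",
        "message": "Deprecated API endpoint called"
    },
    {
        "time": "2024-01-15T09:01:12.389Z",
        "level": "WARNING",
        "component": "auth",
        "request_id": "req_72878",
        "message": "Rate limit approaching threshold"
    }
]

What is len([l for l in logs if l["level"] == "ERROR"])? 1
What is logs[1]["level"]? "INFO"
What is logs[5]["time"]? "2024-01-15T09:01:12.389Z"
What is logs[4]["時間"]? "2024-01-15T09:04:30.145Z"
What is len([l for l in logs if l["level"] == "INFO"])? 1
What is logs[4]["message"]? "Deprecated API endpoint called"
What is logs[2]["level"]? "ERROR"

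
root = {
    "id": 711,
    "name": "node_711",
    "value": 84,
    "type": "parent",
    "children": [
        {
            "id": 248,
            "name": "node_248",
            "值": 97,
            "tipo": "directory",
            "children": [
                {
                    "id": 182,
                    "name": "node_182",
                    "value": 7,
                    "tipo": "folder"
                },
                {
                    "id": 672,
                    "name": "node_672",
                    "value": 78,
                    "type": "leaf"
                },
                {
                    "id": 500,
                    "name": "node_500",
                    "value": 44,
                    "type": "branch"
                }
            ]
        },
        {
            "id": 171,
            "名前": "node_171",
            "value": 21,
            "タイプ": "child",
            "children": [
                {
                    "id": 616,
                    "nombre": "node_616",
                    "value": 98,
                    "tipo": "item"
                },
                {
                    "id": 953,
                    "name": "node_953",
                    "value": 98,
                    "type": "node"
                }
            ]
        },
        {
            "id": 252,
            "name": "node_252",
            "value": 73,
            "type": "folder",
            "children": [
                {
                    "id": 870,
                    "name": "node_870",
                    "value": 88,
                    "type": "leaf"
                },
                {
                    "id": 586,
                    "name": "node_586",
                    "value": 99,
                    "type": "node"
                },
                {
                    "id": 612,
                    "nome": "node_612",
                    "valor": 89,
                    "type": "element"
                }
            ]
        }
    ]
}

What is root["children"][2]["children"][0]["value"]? 88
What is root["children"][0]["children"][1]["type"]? "leaf"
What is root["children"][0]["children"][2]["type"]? "branch"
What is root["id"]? 711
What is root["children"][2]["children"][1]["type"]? "node"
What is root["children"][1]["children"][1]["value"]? 98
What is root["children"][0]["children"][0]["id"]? 182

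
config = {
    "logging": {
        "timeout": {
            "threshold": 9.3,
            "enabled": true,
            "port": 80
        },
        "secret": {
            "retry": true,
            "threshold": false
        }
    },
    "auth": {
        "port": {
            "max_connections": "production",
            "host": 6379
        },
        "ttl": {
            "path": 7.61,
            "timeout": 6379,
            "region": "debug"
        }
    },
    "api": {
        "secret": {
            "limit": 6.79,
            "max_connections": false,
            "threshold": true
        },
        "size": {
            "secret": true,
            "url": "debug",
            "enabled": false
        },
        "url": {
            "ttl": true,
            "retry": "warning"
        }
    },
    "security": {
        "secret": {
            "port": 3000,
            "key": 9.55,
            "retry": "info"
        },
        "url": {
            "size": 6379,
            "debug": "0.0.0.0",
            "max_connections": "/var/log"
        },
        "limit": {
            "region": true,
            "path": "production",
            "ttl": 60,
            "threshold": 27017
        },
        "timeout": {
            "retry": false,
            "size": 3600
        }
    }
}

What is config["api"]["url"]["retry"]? "warning"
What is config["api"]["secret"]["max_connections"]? False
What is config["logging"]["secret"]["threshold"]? False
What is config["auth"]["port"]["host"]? 6379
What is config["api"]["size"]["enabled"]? False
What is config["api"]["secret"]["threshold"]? True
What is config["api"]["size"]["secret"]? True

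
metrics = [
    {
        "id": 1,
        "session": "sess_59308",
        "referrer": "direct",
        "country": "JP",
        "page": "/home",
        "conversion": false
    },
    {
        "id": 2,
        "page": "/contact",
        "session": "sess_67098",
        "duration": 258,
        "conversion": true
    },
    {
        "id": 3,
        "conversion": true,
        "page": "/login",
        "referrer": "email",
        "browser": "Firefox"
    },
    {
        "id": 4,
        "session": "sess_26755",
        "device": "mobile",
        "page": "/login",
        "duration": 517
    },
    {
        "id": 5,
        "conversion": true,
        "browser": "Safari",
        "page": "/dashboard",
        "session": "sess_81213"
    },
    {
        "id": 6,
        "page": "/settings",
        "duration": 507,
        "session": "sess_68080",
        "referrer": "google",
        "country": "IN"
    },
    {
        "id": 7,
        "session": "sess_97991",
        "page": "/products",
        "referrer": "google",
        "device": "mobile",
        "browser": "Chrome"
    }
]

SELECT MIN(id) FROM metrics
1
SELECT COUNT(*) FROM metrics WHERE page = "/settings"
1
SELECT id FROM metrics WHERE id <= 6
[1, 2, 3, 4, 5, 6]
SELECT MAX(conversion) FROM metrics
True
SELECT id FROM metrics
[1, 2, 3, 4, 5, 6, 7]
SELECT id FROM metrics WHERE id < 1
[]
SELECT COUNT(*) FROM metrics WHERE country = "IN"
1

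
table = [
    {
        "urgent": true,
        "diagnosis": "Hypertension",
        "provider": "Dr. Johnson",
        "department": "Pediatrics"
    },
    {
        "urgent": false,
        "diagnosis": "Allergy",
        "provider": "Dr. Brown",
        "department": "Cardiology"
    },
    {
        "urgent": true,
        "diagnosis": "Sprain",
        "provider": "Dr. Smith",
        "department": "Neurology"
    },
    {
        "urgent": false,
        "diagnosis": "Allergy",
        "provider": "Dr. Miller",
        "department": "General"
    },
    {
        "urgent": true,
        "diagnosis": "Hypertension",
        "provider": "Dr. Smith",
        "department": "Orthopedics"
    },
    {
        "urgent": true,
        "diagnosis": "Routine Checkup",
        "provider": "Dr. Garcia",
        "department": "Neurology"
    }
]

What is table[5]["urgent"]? True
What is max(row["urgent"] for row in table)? True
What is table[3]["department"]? "General"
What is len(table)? 6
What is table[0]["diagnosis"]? "Hypertension"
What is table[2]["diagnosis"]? "Sprain"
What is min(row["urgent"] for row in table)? False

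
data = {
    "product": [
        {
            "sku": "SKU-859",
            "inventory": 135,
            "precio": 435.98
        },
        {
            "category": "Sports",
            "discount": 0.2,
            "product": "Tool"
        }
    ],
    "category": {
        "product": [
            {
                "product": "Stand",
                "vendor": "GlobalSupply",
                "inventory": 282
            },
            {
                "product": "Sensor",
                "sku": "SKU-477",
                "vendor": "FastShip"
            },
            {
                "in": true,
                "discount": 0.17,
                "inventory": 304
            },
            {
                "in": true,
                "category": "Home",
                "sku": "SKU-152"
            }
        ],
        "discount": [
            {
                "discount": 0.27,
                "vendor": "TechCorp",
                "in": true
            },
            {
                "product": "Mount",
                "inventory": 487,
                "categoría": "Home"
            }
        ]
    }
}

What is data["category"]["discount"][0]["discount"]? 0.27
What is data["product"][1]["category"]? "Sports"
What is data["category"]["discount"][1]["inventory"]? 487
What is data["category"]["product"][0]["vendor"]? "GlobalSupply"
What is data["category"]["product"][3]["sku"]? "SKU-152"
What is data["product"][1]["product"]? "Tool"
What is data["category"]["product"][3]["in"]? True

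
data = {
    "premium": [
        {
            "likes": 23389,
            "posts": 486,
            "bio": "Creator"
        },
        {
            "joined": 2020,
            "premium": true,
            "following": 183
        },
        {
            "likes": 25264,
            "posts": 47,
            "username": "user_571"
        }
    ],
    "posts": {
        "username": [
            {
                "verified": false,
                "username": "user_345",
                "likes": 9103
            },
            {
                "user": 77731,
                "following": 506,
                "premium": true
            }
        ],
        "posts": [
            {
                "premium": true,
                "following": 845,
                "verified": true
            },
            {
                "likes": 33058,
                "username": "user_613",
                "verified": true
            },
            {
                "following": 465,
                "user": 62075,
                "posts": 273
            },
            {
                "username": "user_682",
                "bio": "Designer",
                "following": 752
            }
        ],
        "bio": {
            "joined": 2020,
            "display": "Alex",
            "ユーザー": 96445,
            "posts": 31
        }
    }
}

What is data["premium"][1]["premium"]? True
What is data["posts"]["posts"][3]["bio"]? "Designer"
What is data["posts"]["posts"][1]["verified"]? True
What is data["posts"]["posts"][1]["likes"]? 33058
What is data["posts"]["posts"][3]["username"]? "user_682"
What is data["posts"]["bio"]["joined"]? 2020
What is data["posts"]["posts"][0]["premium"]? True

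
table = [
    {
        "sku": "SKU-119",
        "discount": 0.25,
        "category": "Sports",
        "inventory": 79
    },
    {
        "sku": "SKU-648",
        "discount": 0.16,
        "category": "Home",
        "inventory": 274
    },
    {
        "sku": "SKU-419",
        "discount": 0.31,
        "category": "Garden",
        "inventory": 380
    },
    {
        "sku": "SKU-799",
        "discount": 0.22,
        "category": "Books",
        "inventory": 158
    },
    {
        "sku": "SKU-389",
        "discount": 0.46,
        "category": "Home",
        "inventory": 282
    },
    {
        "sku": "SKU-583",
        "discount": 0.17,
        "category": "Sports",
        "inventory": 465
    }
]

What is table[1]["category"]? "Home"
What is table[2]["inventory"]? 380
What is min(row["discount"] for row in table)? 0.16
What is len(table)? 6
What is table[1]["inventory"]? 274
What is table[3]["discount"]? 0.22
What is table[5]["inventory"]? 465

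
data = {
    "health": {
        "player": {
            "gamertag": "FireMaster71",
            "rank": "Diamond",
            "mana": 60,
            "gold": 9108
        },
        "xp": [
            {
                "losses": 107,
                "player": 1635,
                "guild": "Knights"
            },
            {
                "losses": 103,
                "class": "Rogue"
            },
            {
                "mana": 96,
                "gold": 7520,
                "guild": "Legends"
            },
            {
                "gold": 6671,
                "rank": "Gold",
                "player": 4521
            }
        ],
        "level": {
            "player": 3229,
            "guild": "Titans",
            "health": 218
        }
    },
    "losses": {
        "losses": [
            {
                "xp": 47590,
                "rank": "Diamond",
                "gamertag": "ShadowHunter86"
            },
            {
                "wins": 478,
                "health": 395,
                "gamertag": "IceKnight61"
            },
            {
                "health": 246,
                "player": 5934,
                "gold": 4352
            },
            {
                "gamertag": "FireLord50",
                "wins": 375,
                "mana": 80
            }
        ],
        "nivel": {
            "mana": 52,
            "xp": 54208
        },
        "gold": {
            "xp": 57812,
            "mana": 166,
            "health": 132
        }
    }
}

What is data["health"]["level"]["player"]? 3229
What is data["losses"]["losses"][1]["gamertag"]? "IceKnight61"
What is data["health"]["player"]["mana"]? 60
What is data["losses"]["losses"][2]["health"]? 246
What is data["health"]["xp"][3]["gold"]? 6671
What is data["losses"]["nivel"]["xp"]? 54208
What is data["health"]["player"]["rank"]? "Diamond"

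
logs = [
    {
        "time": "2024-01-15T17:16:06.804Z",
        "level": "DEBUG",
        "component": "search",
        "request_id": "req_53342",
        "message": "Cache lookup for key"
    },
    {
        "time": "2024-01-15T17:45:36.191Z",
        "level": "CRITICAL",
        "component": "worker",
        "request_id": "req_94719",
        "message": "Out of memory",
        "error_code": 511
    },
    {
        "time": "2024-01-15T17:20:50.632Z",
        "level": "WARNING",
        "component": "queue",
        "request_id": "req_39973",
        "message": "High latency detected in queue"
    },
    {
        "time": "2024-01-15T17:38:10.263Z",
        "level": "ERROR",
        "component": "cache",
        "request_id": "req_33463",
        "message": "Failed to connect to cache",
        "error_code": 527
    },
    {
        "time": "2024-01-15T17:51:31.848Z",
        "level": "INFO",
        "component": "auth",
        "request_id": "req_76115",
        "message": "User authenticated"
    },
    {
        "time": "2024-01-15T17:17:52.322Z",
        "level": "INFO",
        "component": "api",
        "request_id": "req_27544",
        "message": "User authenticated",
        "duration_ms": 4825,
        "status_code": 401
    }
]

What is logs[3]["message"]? "Failed to connect to cache"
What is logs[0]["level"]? "DEBUG"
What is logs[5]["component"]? "api"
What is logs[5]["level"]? "INFO"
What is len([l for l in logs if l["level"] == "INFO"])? 2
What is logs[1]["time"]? "2024-01-15T17:45:36.191Z"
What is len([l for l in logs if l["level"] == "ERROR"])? 1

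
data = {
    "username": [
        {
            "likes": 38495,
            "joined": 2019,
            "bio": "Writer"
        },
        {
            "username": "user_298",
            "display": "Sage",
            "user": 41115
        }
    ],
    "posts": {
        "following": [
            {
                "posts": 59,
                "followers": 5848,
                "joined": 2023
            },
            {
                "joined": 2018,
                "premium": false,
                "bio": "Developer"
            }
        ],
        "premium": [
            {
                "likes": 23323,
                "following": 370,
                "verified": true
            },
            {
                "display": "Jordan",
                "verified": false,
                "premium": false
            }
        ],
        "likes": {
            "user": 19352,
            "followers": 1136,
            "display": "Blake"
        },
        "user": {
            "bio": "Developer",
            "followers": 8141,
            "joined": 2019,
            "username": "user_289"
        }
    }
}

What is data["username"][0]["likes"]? 38495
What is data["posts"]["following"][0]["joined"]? 2023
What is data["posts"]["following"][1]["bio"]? "Developer"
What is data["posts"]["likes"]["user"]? 19352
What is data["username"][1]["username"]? "user_298"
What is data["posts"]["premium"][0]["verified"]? True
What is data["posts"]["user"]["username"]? "user_289"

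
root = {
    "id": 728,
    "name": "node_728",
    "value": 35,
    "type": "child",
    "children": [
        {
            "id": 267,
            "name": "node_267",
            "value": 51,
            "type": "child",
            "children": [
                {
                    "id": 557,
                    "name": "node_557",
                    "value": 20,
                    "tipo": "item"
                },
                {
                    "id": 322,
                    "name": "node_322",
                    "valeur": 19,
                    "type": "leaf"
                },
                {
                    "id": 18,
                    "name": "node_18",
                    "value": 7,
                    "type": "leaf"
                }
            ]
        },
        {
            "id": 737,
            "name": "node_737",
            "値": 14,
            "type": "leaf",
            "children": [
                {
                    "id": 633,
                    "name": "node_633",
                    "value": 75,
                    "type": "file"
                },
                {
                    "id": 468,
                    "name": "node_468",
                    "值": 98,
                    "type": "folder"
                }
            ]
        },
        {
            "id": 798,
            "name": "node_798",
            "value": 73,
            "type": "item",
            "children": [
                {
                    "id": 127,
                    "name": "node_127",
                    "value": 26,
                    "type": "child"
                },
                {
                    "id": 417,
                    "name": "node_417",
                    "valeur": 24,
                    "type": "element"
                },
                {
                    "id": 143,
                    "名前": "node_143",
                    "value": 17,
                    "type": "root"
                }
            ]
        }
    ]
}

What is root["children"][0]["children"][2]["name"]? "node_18"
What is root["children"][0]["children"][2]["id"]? 18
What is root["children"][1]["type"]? "leaf"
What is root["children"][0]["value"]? 51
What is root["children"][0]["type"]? "child"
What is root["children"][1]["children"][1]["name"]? "node_468"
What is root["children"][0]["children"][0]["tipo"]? "item"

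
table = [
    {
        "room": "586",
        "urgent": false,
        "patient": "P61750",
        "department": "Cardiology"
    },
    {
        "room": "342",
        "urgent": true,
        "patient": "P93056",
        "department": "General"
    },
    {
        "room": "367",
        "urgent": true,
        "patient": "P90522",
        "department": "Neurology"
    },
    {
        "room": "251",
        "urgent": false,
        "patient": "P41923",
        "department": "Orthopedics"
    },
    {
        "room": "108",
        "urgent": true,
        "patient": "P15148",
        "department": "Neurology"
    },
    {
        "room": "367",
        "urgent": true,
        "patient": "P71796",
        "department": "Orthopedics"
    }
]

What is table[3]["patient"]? "P41923"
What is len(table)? 6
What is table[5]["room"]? "367"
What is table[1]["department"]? "General"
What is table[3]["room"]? "251"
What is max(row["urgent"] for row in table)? True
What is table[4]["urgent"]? True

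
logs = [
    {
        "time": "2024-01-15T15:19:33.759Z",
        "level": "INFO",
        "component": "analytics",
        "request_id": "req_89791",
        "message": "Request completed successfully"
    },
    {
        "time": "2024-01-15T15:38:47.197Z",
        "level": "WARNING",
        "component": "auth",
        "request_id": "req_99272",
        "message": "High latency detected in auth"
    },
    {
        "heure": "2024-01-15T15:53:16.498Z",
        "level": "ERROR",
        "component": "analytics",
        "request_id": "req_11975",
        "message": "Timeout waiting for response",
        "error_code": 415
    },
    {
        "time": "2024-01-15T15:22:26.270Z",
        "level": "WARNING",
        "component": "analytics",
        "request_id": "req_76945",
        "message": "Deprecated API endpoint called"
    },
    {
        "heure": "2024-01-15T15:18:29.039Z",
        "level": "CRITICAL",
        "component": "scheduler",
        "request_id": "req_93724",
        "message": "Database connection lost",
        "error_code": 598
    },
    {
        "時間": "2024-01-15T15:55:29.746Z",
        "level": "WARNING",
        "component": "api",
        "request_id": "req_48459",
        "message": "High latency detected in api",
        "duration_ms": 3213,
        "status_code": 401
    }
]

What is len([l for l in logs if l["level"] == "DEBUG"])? 0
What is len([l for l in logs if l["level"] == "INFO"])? 1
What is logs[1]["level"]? "WARNING"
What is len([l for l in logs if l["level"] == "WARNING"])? 3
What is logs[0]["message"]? "Request completed successfully"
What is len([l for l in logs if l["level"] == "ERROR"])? 1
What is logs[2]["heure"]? "2024-01-15T15:53:16.498Z"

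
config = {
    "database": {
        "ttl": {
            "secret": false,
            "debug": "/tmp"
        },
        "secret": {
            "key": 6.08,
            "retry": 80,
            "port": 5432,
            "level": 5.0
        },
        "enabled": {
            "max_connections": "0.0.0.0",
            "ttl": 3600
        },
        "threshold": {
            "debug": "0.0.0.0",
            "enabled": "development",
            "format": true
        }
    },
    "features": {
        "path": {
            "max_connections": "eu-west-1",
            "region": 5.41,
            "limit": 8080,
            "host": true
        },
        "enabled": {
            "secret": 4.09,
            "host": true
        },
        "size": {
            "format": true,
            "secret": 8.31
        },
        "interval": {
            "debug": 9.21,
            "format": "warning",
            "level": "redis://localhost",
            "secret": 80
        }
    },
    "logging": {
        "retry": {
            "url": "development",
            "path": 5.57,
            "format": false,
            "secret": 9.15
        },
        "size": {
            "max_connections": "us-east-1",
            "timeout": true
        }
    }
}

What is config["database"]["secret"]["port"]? 5432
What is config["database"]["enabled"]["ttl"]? 3600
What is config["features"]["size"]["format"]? True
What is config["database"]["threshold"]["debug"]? "0.0.0.0"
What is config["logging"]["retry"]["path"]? 5.57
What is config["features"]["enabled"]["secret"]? 4.09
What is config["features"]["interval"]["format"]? "warning"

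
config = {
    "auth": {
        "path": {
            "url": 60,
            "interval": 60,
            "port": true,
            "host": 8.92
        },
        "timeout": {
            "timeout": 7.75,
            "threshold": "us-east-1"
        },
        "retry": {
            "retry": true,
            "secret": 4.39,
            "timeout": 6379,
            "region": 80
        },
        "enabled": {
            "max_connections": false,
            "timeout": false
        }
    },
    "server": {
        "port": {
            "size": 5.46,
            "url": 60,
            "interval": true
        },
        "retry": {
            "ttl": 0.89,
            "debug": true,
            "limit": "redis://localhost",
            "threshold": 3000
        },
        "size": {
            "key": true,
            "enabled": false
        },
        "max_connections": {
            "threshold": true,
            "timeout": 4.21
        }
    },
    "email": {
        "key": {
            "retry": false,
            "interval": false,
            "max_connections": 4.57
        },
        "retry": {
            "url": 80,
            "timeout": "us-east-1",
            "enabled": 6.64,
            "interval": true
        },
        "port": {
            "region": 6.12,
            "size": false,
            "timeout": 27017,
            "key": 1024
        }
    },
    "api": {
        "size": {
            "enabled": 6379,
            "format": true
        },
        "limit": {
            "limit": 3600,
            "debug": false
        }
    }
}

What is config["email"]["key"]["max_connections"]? 4.57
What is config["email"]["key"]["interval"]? False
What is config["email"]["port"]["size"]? False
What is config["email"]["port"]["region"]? 6.12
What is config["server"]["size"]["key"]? True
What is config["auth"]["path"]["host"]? 8.92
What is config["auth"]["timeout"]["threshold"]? "us-east-1"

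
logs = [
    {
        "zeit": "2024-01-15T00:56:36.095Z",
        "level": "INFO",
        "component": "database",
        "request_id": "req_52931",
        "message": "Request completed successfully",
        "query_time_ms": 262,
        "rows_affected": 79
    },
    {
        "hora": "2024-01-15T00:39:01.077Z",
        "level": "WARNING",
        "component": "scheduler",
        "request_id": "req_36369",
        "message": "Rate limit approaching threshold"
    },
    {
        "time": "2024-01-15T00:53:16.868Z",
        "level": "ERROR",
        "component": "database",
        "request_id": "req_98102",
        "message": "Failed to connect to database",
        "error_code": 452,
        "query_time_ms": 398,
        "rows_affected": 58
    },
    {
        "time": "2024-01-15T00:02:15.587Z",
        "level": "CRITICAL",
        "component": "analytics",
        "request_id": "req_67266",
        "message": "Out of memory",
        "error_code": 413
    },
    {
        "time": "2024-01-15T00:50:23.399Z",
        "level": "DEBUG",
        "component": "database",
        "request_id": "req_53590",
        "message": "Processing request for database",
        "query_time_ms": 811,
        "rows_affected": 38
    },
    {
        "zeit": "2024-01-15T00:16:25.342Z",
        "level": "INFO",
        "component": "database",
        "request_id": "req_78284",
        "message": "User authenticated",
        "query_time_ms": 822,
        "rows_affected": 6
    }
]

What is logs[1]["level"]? "WARNING"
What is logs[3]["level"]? "CRITICAL"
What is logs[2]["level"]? "ERROR"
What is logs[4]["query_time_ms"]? 811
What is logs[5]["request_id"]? "req_78284"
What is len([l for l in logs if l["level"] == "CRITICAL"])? 1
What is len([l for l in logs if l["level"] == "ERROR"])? 1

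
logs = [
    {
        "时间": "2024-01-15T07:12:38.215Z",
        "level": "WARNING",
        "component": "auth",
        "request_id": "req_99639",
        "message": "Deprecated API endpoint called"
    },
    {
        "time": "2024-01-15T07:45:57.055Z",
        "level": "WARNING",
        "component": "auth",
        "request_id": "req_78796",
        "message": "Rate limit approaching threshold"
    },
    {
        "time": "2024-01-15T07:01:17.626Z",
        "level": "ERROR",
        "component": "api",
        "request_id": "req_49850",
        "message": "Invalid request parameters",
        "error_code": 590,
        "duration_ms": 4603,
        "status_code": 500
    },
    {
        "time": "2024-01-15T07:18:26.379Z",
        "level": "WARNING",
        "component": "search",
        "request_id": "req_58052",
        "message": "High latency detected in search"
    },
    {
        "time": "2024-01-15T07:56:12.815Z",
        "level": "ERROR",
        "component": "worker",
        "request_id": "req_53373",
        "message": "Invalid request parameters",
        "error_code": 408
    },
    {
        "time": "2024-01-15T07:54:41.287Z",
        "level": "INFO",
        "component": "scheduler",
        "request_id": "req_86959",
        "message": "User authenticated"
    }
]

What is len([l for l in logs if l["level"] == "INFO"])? 1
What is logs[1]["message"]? "Rate limit approaching threshold"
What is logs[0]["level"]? "WARNING"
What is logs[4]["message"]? "Invalid request parameters"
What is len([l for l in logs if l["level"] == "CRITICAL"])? 0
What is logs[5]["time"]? "2024-01-15T07:54:41.287Z"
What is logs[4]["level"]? "ERROR"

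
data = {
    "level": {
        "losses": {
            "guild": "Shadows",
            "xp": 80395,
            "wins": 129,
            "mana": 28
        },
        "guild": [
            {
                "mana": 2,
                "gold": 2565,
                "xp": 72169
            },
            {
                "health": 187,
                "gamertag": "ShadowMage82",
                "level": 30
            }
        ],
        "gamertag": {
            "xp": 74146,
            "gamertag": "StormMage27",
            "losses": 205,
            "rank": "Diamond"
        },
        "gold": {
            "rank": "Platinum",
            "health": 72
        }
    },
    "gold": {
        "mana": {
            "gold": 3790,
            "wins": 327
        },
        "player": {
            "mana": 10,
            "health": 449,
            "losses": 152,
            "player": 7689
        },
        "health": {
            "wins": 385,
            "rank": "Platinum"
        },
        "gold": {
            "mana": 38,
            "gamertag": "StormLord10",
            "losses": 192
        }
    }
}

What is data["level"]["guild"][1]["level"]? 30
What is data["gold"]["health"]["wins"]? 385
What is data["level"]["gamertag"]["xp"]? 74146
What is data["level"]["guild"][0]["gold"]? 2565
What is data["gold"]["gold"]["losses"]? 192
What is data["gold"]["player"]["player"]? 7689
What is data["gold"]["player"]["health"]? 449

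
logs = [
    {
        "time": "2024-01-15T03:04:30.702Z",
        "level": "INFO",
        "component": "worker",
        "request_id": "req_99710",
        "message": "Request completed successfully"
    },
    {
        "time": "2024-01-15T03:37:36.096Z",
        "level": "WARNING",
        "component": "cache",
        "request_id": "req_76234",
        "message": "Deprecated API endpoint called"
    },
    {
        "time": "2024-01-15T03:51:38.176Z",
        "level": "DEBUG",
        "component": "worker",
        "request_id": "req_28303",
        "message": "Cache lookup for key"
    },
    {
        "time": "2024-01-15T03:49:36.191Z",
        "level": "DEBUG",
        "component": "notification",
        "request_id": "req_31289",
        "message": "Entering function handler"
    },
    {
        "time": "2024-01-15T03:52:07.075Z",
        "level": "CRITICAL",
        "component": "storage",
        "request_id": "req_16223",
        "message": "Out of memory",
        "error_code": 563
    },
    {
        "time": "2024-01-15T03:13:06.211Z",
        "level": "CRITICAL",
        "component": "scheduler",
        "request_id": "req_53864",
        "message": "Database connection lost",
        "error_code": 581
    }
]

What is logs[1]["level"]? "WARNING"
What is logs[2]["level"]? "DEBUG"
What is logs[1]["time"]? "2024-01-15T03:37:36.096Z"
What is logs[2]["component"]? "worker"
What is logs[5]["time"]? "2024-01-15T03:13:06.211Z"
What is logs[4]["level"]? "CRITICAL"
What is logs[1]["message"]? "Deprecated API endpoint called"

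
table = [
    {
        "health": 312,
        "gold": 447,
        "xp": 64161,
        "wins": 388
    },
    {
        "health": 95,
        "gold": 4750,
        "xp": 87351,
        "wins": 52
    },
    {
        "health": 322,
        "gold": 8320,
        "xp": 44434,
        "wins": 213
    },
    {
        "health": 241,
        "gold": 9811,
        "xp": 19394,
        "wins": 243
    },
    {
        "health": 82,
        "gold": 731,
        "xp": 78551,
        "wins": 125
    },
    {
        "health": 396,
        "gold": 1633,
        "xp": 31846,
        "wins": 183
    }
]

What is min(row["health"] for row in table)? 82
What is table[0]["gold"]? 447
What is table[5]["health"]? 396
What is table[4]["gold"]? 731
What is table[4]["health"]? 82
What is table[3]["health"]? 241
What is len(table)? 6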